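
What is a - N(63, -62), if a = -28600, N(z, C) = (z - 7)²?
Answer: -31736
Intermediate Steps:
N(z, C) = (-7 + z)²
a - N(63, -62) = -28600 - (-7 + 63)² = -28600 - 1*56² = -28600 - 1*3136 = -28600 - 3136 = -31736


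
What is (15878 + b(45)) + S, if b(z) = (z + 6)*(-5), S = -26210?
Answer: -10587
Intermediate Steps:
b(z) = -30 - 5*z (b(z) = (6 + z)*(-5) = -30 - 5*z)
(15878 + b(45)) + S = (15878 + (-30 - 5*45)) - 26210 = (15878 + (-30 - 225)) - 26210 = (15878 - 255) - 26210 = 15623 - 26210 = -10587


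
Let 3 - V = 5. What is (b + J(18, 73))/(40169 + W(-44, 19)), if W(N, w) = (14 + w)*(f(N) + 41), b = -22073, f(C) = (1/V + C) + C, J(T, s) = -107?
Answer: -44360/77203 ≈ -0.57459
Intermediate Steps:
V = -2 (V = 3 - 1*5 = 3 - 5 = -2)
f(C) = -½ + 2*C (f(C) = (1/(-2) + C) + C = (1*(-½) + C) + C = (-½ + C) + C = -½ + 2*C)
W(N, w) = (14 + w)*(81/2 + 2*N) (W(N, w) = (14 + w)*((-½ + 2*N) + 41) = (14 + w)*(81/2 + 2*N))
(b + J(18, 73))/(40169 + W(-44, 19)) = (-22073 - 107)/(40169 + (567 + 28*(-44) + (81/2)*19 + 2*(-44)*19)) = -22180/(40169 + (567 - 1232 + 1539/2 - 1672)) = -22180/(40169 - 3135/2) = -22180/77203/2 = -22180*2/77203 = -44360/77203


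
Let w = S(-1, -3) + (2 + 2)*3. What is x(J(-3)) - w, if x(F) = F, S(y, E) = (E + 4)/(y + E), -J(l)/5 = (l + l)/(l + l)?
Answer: -67/4 ≈ -16.750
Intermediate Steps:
J(l) = -5 (J(l) = -5*(l + l)/(l + l) = -5*2*l/(2*l) = -5*2*l*1/(2*l) = -5*1 = -5)
S(y, E) = (4 + E)/(E + y)
w = 47/4 (w = (4 - 3)/(-3 - 1) + (2 + 2)*3 = 1/(-4) + 4*3 = -¼*1 + 12 = -¼ + 12 = 47/4 ≈ 11.750)
x(J(-3)) - w = -5 - 1*47/4 = -5 - 47/4 = -67/4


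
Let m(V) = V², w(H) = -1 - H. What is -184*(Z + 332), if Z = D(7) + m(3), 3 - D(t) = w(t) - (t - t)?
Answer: -64768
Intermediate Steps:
D(t) = 4 + t (D(t) = 3 - ((-1 - t) - (t - t)) = 3 - ((-1 - t) - 1*0) = 3 - ((-1 - t) + 0) = 3 - (-1 - t) = 3 + (1 + t) = 4 + t)
Z = 20 (Z = (4 + 7) + 3² = 11 + 9 = 20)
-184*(Z + 332) = -184*(20 + 332) = -184*352 = -64768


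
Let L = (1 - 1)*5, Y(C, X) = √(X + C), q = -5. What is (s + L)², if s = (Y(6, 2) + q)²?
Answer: 1889 - 1320*√2 ≈ 22.238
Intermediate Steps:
Y(C, X) = √(C + X)
s = (-5 + 2*√2)² (s = (√(6 + 2) - 5)² = (√8 - 5)² = (2*√2 - 5)² = (-5 + 2*√2)² ≈ 4.7157)
L = 0 (L = 0*5 = 0)
(s + L)² = ((33 - 20*√2) + 0)² = (33 - 20*√2)²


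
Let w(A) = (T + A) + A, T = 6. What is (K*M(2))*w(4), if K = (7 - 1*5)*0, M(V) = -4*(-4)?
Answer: 0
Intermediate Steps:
M(V) = 16
w(A) = 6 + 2*A (w(A) = (6 + A) + A = 6 + 2*A)
K = 0 (K = (7 - 5)*0 = 2*0 = 0)
(K*M(2))*w(4) = (0*16)*(6 + 2*4) = 0*(6 + 8) = 0*14 = 0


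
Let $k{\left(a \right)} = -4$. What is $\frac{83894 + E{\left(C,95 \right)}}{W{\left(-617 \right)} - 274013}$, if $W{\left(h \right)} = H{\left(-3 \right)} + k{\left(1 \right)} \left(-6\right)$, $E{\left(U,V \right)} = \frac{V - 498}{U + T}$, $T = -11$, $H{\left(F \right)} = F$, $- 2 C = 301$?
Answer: $- \frac{3387321}{11062427} \approx -0.3062$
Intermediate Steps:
$C = - \frac{301}{2}$ ($C = \left(- \frac{1}{2}\right) 301 = - \frac{301}{2} \approx -150.5$)
$E{\left(U,V \right)} = \frac{-498 + V}{-11 + U}$ ($E{\left(U,V \right)} = \frac{V - 498}{U - 11} = \frac{-498 + V}{-11 + U}$)
$W{\left(h \right)} = 21$ ($W{\left(h \right)} = -3 - -24 = -3 + 24 = 21$)
$\frac{83894 + E{\left(C,95 \right)}}{W{\left(-617 \right)} - 274013} = \frac{83894 + \frac{-498 + 95}{-11 - \frac{301}{2}}}{21 - 274013} = \frac{83894 + \frac{1}{- \frac{323}{2}} \left(-403\right)}{-273992} = \left(83894 - - \frac{806}{323}\right) \left(- \frac{1}{273992}\right) = \left(83894 + \frac{806}{323}\right) \left(- \frac{1}{273992}\right) = \frac{27098568}{323} \left(- \frac{1}{273992}\right) = - \frac{3387321}{11062427}$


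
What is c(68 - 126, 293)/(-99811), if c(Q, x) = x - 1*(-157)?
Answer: -450/99811 ≈ -0.0045085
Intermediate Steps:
c(Q, x) = 157 + x (c(Q, x) = x + 157 = 157 + x)
c(68 - 126, 293)/(-99811) = (157 + 293)/(-99811) = 450*(-1/99811) = -450/99811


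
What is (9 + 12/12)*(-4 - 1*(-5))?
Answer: 10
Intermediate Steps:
(9 + 12/12)*(-4 - 1*(-5)) = (9 + 12*(1/12))*(-4 + 5) = (9 + 1)*1 = 10*1 = 10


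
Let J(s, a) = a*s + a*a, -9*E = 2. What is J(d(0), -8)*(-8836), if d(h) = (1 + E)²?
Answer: -42342112/81 ≈ -5.2274e+5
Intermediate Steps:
E = -2/9 (E = -⅑*2 = -2/9 ≈ -0.22222)
d(h) = 49/81 (d(h) = (1 - 2/9)² = (7/9)² = 49/81)
J(s, a) = a² + a*s (J(s, a) = a*s + a² = a² + a*s)
J(d(0), -8)*(-8836) = -8*(-8 + 49/81)*(-8836) = -8*(-599/81)*(-8836) = (4792/81)*(-8836) = -42342112/81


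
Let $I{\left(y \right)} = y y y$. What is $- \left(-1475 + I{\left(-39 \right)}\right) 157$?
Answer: $9544658$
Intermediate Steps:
$I{\left(y \right)} = y^{3}$ ($I{\left(y \right)} = y^{2} y = y^{3}$)
$- \left(-1475 + I{\left(-39 \right)}\right) 157 = - \left(-1475 + \left(-39\right)^{3}\right) 157 = - \left(-1475 - 59319\right) 157 = - \left(-60794\right) 157 = \left(-1\right) \left(-9544658\right) = 9544658$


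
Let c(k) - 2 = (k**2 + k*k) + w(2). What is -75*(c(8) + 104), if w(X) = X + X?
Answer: -17850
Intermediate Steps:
w(X) = 2*X
c(k) = 6 + 2*k**2 (c(k) = 2 + ((k**2 + k*k) + 2*2) = 2 + ((k**2 + k**2) + 4) = 2 + (2*k**2 + 4) = 2 + (4 + 2*k**2) = 6 + 2*k**2)
-75*(c(8) + 104) = -75*((6 + 2*8**2) + 104) = -75*((6 + 2*64) + 104) = -75*((6 + 128) + 104) = -75*(134 + 104) = -75*238 = -17850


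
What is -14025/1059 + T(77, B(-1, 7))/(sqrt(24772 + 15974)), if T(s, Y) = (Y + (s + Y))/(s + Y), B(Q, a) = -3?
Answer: -4675/353 + 71*sqrt(40746)/3015204 ≈ -13.239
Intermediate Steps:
T(s, Y) = (s + 2*Y)/(Y + s) (T(s, Y) = (Y + (Y + s))/(Y + s) = (s + 2*Y)/(Y + s))
-14025/1059 + T(77, B(-1, 7))/(sqrt(24772 + 15974)) = -14025/1059 + ((77 + 2*(-3))/(-3 + 77))/(sqrt(24772 + 15974)) = -14025*1/1059 + ((77 - 6)/74)/(sqrt(40746)) = -4675/353 + ((1/74)*71)*(sqrt(40746)/40746) = -4675/353 + 71*(sqrt(40746)/40746)/74 = -4675/353 + 71*sqrt(40746)/3015204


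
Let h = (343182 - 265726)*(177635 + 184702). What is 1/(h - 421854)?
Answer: 1/28064752818 ≈ 3.5632e-11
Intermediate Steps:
h = 28065174672 (h = 77456*362337 = 28065174672)
1/(h - 421854) = 1/(28065174672 - 421854) = 1/28064752818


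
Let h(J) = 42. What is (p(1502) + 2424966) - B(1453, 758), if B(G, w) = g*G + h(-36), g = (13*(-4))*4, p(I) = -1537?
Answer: 2725611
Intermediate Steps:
g = -208 (g = -52*4 = -208)
B(G, w) = 42 - 208*G (B(G, w) = -208*G + 42 = 42 - 208*G)
(p(1502) + 2424966) - B(1453, 758) = (-1537 + 2424966) - (42 - 208*1453) = 2423429 - (42 - 302224) = 2423429 - 1*(-302182) = 2423429 + 302182 = 2725611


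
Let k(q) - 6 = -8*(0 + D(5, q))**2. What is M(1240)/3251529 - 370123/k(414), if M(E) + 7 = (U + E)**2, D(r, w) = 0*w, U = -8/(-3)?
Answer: -3610369208359/58527522 ≈ -61687.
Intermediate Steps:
U = 8/3 (U = -8*(-1/3) = 8/3 ≈ 2.6667)
D(r, w) = 0
M(E) = -7 + (8/3 + E)**2
k(q) = 6 (k(q) = 6 - 8*(0 + 0)**2 = 6 - 8*0**2 = 6 - 8*0 = 6 + 0 = 6)
M(1240)/3251529 - 370123/k(414) = (-7 + (8 + 3*1240)**2/9)/3251529 - 370123/6 = (-7 + (8 + 3720)**2/9)*(1/3251529) - 370123*1/6 = (-7 + (1/9)*3728**2)*(1/3251529) - 370123/6 = (-7 + (1/9)*13897984)*(1/3251529) - 370123/6 = (-7 + 13897984/9)*(1/3251529) - 370123/6 = (13897921/9)*(1/3251529) - 370123/6 = 13897921/29263761 - 370123/6 = -3610369208359/58527522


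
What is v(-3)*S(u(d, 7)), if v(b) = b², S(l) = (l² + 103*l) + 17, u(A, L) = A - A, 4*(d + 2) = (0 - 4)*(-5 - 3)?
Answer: 153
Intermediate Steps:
d = 6 (d = -2 + ((0 - 4)*(-5 - 3))/4 = -2 + (-4*(-8))/4 = -2 + (¼)*32 = -2 + 8 = 6)
u(A, L) = 0
S(l) = 17 + l² + 103*l
v(-3)*S(u(d, 7)) = (-3)²*(17 + 0² + 103*0) = 9*(17 + 0 + 0) = 9*17 = 153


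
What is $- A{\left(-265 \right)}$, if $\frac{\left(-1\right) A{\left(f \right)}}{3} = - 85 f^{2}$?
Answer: $-17907375$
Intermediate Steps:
$A{\left(f \right)} = 255 f^{2}$ ($A{\left(f \right)} = - 3 \left(- 85 f^{2}\right) = 255 f^{2}$)
$- A{\left(-265 \right)} = - 255 \left(-265\right)^{2} = - 255 \cdot 70225 = \left(-1\right) 17907375 = -17907375$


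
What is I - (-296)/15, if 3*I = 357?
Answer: 2081/15 ≈ 138.73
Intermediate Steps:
I = 119 (I = (⅓)*357 = 119)
I - (-296)/15 = 119 - (-296)/15 = 119 - 1*(-296/15) = 119 + 296/15 = 2081/15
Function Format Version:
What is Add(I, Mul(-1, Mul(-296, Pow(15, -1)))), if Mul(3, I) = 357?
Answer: Rational(2081, 15) ≈ 138.73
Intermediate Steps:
I = 119 (I = Mul(Rational(1, 3), 357) = 119)
Add(I, Mul(-1, Mul(-296, Pow(15, -1)))) = Add(119, Mul(-1, Mul(-296, Pow(15, -1)))) = Add(119, Mul(-1, Mul(-296, Rational(1, 15)))) = Add(119, Mul(-1, Rational(-296, 15))) = Add(119, Rational(296, 15)) = Rational(2081, 15)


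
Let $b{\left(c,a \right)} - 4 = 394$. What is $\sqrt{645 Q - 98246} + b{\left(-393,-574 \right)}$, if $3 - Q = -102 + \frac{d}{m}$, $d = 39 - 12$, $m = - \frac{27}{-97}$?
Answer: $398 + i \sqrt{93086} \approx 398.0 + 305.1 i$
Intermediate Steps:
$m = \frac{27}{97}$ ($m = \left(-27\right) \left(- \frac{1}{97}\right) = \frac{27}{97} \approx 0.27835$)
$b{\left(c,a \right)} = 398$ ($b{\left(c,a \right)} = 4 + 394 = 398$)
$d = 27$
$Q = 8$ ($Q = 3 - \left(-102 + \frac{27}{\frac{27}{97}}\right) = 3 - \left(-102 + 27 \cdot \frac{97}{27}\right) = 3 - \left(-102 + 97\right) = 3 - -5 = 3 + 5 = 8$)
$\sqrt{645 Q - 98246} + b{\left(-393,-574 \right)} = \sqrt{645 \cdot 8 - 98246} + 398 = \sqrt{5160 - 98246} + 398 = \sqrt{-93086} + 398 = i \sqrt{93086} + 398 = 398 + i \sqrt{93086}$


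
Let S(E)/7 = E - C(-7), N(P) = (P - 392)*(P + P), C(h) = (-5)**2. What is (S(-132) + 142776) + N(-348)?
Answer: 656717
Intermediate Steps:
C(h) = 25
N(P) = 2*P*(-392 + P) (N(P) = (-392 + P)*(2*P) = 2*P*(-392 + P))
S(E) = -175 + 7*E (S(E) = 7*(E - 1*25) = 7*(E - 25) = 7*(-25 + E) = -175 + 7*E)
(S(-132) + 142776) + N(-348) = ((-175 + 7*(-132)) + 142776) + 2*(-348)*(-392 - 348) = ((-175 - 924) + 142776) + 2*(-348)*(-740) = (-1099 + 142776) + 515040 = 141677 + 515040 = 656717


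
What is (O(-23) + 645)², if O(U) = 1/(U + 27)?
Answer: 6661561/16 ≈ 4.1635e+5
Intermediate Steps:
O(U) = 1/(27 + U)
(O(-23) + 645)² = (1/(27 - 23) + 645)² = (1/4 + 645)² = (¼ + 645)² = (2581/4)² = 6661561/16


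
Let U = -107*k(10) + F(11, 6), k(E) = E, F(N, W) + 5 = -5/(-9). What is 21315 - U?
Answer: 201505/9 ≈ 22389.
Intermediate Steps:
F(N, W) = -40/9 (F(N, W) = -5 - 5/(-9) = -5 - 5*(-⅑) = -5 + 5/9 = -40/9)
U = -9670/9 (U = -107*10 - 40/9 = -1070 - 40/9 = -9670/9 ≈ -1074.4)
21315 - U = 21315 - 1*(-9670/9) = 21315 + 9670/9 = 201505/9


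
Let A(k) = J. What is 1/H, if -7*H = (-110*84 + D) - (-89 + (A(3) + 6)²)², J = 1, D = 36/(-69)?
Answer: 161/249332 ≈ 0.00064573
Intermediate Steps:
D = -12/23 (D = 36*(-1/69) = -12/23 ≈ -0.52174)
A(k) = 1
H = 249332/161 (H = -((-110*84 - 12/23) - (-89 + (1 + 6)²)²)/7 = -((-9240 - 12/23) - (-89 + 7²)²)/7 = -(-212532/23 - (-89 + 49)²)/7 = -(-212532/23 - 1*(-40)²)/7 = -(-212532/23 - 1*1600)/7 = -(-212532/23 - 1600)/7 = -⅐*(-249332/23) = 249332/161 ≈ 1548.6)
1/H = 1/(249332/161) = 161/249332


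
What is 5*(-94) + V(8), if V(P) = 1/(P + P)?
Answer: -7519/16 ≈ -469.94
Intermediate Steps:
V(P) = 1/(2*P)
5*(-94) + V(8) = 5*(-94) + (½)/8 = -470 + (½)*(⅛) = -470 + 1/16 = -7519/16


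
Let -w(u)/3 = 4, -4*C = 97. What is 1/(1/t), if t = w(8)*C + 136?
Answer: 427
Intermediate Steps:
C = -97/4 (C = -¼*97 = -97/4 ≈ -24.250)
w(u) = -12 (w(u) = -3*4 = -12)
t = 427 (t = -12*(-97/4) + 136 = 291 + 136 = 427)
1/(1/t) = 1/(1/427) = 427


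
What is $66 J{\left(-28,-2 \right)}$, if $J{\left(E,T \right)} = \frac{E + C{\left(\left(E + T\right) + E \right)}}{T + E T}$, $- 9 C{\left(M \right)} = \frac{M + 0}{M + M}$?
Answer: $- \frac{5555}{162} \approx -34.29$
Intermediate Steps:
$C{\left(M \right)} = - \frac{1}{18}$ ($C{\left(M \right)} = - \frac{\left(M + 0\right) \frac{1}{M + M}}{9} = - \frac{M \frac{1}{2 M}}{9} = \left(- \frac{1}{9}\right) \frac{1}{2} = - \frac{1}{18}$)
$J{\left(E,T \right)} = \frac{- \frac{1}{18} + E}{T + E T}$ ($J{\left(E,T \right)} = \frac{E - \frac{1}{18}}{T + E T} = \frac{- \frac{1}{18} + E}{T + E T}$)
$66 J{\left(-28,-2 \right)} = 66 \frac{- \frac{1}{18} - 28}{\left(-2\right) \left(1 - 28\right)} = 66 \left(\left(- \frac{1}{2}\right) \frac{1}{-27} \left(- \frac{505}{18}\right)\right) = 66 \left(\left(- \frac{1}{2}\right) \left(- \frac{1}{27}\right) \left(- \frac{505}{18}\right)\right) = 66 \left(- \frac{505}{972}\right) = - \frac{5555}{162}$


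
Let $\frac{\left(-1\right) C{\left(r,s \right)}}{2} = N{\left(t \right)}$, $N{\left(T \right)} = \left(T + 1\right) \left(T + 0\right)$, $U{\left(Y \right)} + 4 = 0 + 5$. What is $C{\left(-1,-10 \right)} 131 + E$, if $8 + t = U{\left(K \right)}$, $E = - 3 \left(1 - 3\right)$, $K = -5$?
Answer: $-10998$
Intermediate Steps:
$U{\left(Y \right)} = 1$ ($U{\left(Y \right)} = -4 + \left(0 + 5\right) = -4 + 5 = 1$)
$E = 6$ ($E = \left(-3\right) \left(-2\right) = 6$)
$t = -7$ ($t = -8 + 1 = -7$)
$N{\left(T \right)} = T \left(1 + T\right)$ ($N{\left(T \right)} = \left(1 + T\right) T = T \left(1 + T\right)$)
$C{\left(r,s \right)} = -84$ ($C{\left(r,s \right)} = - 2 \left(- 7 \left(1 - 7\right)\right) = - 2 \left(\left(-7\right) \left(-6\right)\right) = \left(-2\right) 42 = -84$)
$C{\left(-1,-10 \right)} 131 + E = \left(-84\right) 131 + 6 = -11004 + 6 = -10998$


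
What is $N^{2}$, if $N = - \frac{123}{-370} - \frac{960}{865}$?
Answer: $\frac{2476157121}{4097280100} \approx 0.60434$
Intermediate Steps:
$N = - \frac{49761}{64010}$ ($N = \left(-123\right) \left(- \frac{1}{370}\right) - \frac{192}{173} = \frac{123}{370} - \frac{192}{173} = - \frac{49761}{64010} \approx -0.77739$)
$N^{2} = \left(- \frac{49761}{64010}\right)^{2} = \frac{2476157121}{4097280100}$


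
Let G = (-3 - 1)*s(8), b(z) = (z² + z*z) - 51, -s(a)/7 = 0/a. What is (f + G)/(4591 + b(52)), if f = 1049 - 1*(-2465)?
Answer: 1757/4974 ≈ 0.35324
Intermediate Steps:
s(a) = 0 (s(a) = -0/a = -7*0 = 0)
f = 3514 (f = 1049 + 2465 = 3514)
b(z) = -51 + 2*z² (b(z) = (z² + z²) - 51 = 2*z² - 51 = -51 + 2*z²)
G = 0 (G = (-3 - 1)*0 = -4*0 = 0)
(f + G)/(4591 + b(52)) = (3514 + 0)/(4591 + (-51 + 2*52²)) = 3514/(4591 + (-51 + 2*2704)) = 3514/(4591 + (-51 + 5408)) = 3514/(4591 + 5357) = 3514/9948 = 3514*(1/9948) = 1757/4974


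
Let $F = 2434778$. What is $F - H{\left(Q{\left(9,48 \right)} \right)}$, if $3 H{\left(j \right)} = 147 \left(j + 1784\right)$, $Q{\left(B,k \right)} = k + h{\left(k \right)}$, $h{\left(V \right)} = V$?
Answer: $2342658$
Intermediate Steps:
$Q{\left(B,k \right)} = 2 k$ ($Q{\left(B,k \right)} = k + k = 2 k$)
$H{\left(j \right)} = 87416 + 49 j$ ($H{\left(j \right)} = \frac{147 \left(j + 1784\right)}{3} = \frac{147 \left(1784 + j\right)}{3} = \frac{262248 + 147 j}{3} = 87416 + 49 j$)
$F - H{\left(Q{\left(9,48 \right)} \right)} = 2434778 - \left(87416 + 49 \cdot 2 \cdot 48\right) = 2434778 - \left(87416 + 49 \cdot 96\right) = 2434778 - \left(87416 + 4704\right) = 2434778 - 92120 = 2342658$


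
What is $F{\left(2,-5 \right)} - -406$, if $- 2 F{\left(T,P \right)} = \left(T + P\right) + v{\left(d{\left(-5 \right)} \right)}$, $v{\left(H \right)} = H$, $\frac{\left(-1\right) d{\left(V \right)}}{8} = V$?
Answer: $\frac{775}{2} \approx 387.5$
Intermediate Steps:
$d{\left(V \right)} = - 8 V$
$F{\left(T,P \right)} = -20 - \frac{P}{2} - \frac{T}{2}$ ($F{\left(T,P \right)} = - \frac{\left(T + P\right) - -40}{2} = - \frac{\left(P + T\right) + 40}{2} = - \frac{40 + P + T}{2} = -20 - \frac{P}{2} - \frac{T}{2}$)
$F{\left(2,-5 \right)} - -406 = \left(-20 - - \frac{5}{2} - 1\right) - -406 = \left(-20 + \frac{5}{2} - 1\right) + 406 = - \frac{37}{2} + 406 = \frac{775}{2}$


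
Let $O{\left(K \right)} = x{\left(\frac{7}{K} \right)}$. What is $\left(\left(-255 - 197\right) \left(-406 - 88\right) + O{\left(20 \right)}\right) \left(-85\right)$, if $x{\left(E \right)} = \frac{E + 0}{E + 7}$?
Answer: $- \frac{398569165}{21} \approx -1.8979 \cdot 10^{7}$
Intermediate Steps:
$x{\left(E \right)} = \frac{E}{7 + E}$
$O{\left(K \right)} = \frac{7}{K \left(7 + \frac{7}{K}\right)}$ ($O{\left(K \right)} = \frac{7 \frac{1}{K}}{7 + \frac{7}{K}} = \frac{7}{K \left(7 + \frac{7}{K}\right)}$)
$\left(\left(-255 - 197\right) \left(-406 - 88\right) + O{\left(20 \right)}\right) \left(-85\right) = \left(\left(-255 - 197\right) \left(-406 - 88\right) + \frac{1}{1 + 20}\right) \left(-85\right) = \left(\left(-452\right) \left(-494\right) + \frac{1}{21}\right) \left(-85\right) = \left(223288 + \frac{1}{21}\right) \left(-85\right) = \frac{4689049}{21} \left(-85\right) = - \frac{398569165}{21}$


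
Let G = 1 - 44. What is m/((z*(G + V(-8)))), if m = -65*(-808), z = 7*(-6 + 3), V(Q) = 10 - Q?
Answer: 10504/105 ≈ 100.04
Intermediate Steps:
G = -43
z = -21 (z = 7*(-3) = -21)
m = 52520
m/((z*(G + V(-8)))) = 52520/((-21*(-43 + (10 - 1*(-8))))) = 52520/((-21*(-43 + (10 + 8)))) = 52520/((-21*(-43 + 18))) = 52520/((-21*(-25))) = 52520/525 = 52520*(1/525) = 10504/105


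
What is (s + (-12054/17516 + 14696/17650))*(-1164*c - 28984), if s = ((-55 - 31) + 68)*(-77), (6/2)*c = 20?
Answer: -1968269607076548/38644675 ≈ -5.0932e+7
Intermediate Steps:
c = 20/3 (c = (⅓)*20 = 20/3 ≈ 6.6667)
s = 1386 (s = (-86 + 68)*(-77) = -18*(-77) = 1386)
(s + (-12054/17516 + 14696/17650))*(-1164*c - 28984) = (1386 + (-12054/17516 + 14696/17650))*(-1164*20/3 - 28984) = (1386 + (-12054*1/17516 + 14696*(1/17650)))*(-7760 - 28984) = (1386 + (-6027/8758 + 7348/8825))*(-36744) = (1386 + 11165509/77289350)*(-36744) = (107134204609/77289350)*(-36744) = -1968269607076548/38644675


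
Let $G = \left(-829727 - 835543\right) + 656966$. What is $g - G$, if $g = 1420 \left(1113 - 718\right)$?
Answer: $1569204$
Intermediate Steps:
$g = 560900$ ($g = 1420 \cdot 395 = 560900$)
$G = -1008304$ ($G = -1665270 + 656966 = -1008304$)
$g - G = 560900 - -1008304 = 560900 + 1008304 = 1569204$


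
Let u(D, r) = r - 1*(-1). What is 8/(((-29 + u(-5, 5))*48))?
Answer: -1/138 ≈ -0.0072464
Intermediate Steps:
u(D, r) = 1 + r (u(D, r) = r + 1 = 1 + r)
8/(((-29 + u(-5, 5))*48)) = 8/(((-29 + (1 + 5))*48)) = 8/(((-29 + 6)*48)) = 8/((-23*48)) = 8/(-1104) = 8*(-1/1104) = -1/138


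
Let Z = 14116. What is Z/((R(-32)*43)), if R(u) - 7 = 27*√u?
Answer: 98812/1005211 - 1524528*I*√2/1005211 ≈ 0.0983 - 2.1448*I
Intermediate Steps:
R(u) = 7 + 27*√u
Z/((R(-32)*43)) = 14116/(((7 + 27*√(-32))*43)) = 14116/(((7 + 27*(4*I*√2))*43)) = 14116/(((7 + 108*I*√2)*43)) = 14116/(301 + 4644*I*√2)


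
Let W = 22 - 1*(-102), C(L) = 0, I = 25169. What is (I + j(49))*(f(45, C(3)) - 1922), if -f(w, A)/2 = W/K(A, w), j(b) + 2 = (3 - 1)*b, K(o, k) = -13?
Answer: -625005570/13 ≈ -4.8077e+7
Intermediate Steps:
W = 124 (W = 22 + 102 = 124)
j(b) = -2 + 2*b (j(b) = -2 + (3 - 1)*b = -2 + 2*b)
f(w, A) = 248/13 (f(w, A) = -248/(-13) = -248*(-1)/13 = -2*(-124/13) = 248/13)
(I + j(49))*(f(45, C(3)) - 1922) = (25169 + (-2 + 2*49))*(248/13 - 1922) = (25169 + (-2 + 98))*(-24738/13) = (25169 + 96)*(-24738/13) = 25265*(-24738/13) = -625005570/13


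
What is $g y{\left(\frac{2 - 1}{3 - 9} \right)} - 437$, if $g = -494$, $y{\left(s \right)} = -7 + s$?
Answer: $\frac{9310}{3} \approx 3103.3$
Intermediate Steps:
$g y{\left(\frac{2 - 1}{3 - 9} \right)} - 437 = - 494 \left(-7 + \frac{2 - 1}{3 - 9}\right) - 437 = - 494 \left(-7 + 1 \frac{1}{-6}\right) - 437 = - 494 \left(-7 + 1 \left(- \frac{1}{6}\right)\right) - 437 = - 494 \left(-7 - \frac{1}{6}\right) - 437 = \left(-494\right) \left(- \frac{43}{6}\right) - 437 = \frac{10621}{3} - 437 = \frac{9310}{3}$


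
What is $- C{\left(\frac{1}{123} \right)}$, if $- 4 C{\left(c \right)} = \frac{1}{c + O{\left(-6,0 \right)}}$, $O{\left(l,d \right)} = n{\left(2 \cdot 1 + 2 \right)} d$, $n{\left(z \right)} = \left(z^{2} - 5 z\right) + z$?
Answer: $\frac{123}{4} \approx 30.75$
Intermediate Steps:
$n{\left(z \right)} = z^{2} - 4 z$
$O{\left(l,d \right)} = 0$ ($O{\left(l,d \right)} = \left(2 \cdot 1 + 2\right) \left(-4 + \left(2 \cdot 1 + 2\right)\right) d = \left(2 + 2\right) \left(-4 + \left(2 + 2\right)\right) d = 4 \left(-4 + 4\right) d = 4 \cdot 0 d = 0 d = 0$)
$C{\left(c \right)} = - \frac{1}{4 c}$ ($C{\left(c \right)} = - \frac{1}{4 \left(c + 0\right)} = - \frac{1}{4 c}$)
$- C{\left(\frac{1}{123} \right)} = - \frac{-1}{4 \cdot \frac{1}{123}} = - \frac{\left(-1\right) \frac{1}{\frac{1}{123}}}{4} = - \frac{\left(-1\right) 123}{4} = \left(-1\right) \left(- \frac{123}{4}\right) = \frac{123}{4}$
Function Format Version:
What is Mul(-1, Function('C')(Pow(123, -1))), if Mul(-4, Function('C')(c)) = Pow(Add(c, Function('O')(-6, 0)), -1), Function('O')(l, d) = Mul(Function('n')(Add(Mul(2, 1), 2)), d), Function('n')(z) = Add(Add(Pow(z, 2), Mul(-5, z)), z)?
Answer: Rational(123, 4) ≈ 30.750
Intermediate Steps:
Function('n')(z) = Add(Pow(z, 2), Mul(-4, z))
Function('O')(l, d) = 0 (Function('O')(l, d) = Mul(Mul(Add(Mul(2, 1), 2), Add(-4, Add(Mul(2, 1), 2))), d) = Mul(Mul(Add(2, 2), Add(-4, Add(2, 2))), d) = Mul(Mul(4, Add(-4, 4)), d) = Mul(Mul(4, 0), d) = Mul(0, d) = 0)
Function('C')(c) = Mul(Rational(-1, 4), Pow(c, -1)) (Function('C')(c) = Mul(Rational(-1, 4), Pow(Add(c, 0), -1)) = Mul(Rational(-1, 4), Pow(c, -1)))
Mul(-1, Function('C')(Pow(123, -1))) = Mul(-1, Mul(Rational(-1, 4), Pow(Pow(123, -1), -1))) = Mul(-1, Mul(Rational(-1, 4), Pow(Rational(1, 123), -1))) = Mul(-1, Mul(Rational(-1, 4), 123)) = Mul(-1, Rational(-123, 4)) = Rational(123, 4)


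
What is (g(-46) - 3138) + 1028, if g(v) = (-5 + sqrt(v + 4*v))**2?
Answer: -2110 + (5 - I*sqrt(230))**2 ≈ -2315.0 - 151.66*I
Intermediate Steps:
g(v) = (-5 + sqrt(5)*sqrt(v))**2 (g(v) = (-5 + sqrt(5*v))**2 = (-5 + sqrt(5)*sqrt(v))**2)
(g(-46) - 3138) + 1028 = ((-5 + sqrt(5)*sqrt(-46))**2 - 3138) + 1028 = ((-5 + sqrt(5)*(I*sqrt(46)))**2 - 3138) + 1028 = ((-5 + I*sqrt(230))**2 - 3138) + 1028 = (-3138 + (-5 + I*sqrt(230))**2) + 1028 = -2110 + (-5 + I*sqrt(230))**2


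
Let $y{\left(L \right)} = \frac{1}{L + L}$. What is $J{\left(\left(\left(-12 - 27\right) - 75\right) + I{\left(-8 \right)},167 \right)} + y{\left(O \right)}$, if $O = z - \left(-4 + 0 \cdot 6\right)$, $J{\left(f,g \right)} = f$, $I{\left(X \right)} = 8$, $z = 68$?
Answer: $- \frac{15263}{144} \approx -105.99$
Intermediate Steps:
$O = 72$ ($O = 68 - \left(-4 + 0 \cdot 6\right) = 68 - \left(-4 + 0\right) = 68 - -4 = 68 + 4 = 72$)
$y{\left(L \right)} = \frac{1}{2 L}$
$J{\left(\left(\left(-12 - 27\right) - 75\right) + I{\left(-8 \right)},167 \right)} + y{\left(O \right)} = \left(\left(\left(-12 - 27\right) - 75\right) + 8\right) + \frac{1}{2 \cdot 72} = \left(\left(-39 - 75\right) + 8\right) + \frac{1}{2} \cdot \frac{1}{72} = \left(-114 + 8\right) + \frac{1}{144} = -106 + \frac{1}{144} = - \frac{15263}{144}$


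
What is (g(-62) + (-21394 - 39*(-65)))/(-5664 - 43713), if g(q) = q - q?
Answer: 18859/49377 ≈ 0.38194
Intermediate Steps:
g(q) = 0
(g(-62) + (-21394 - 39*(-65)))/(-5664 - 43713) = (0 + (-21394 - 39*(-65)))/(-5664 - 43713) = (0 + (-21394 + 2535))/(-49377) = (0 - 18859)*(-1/49377) = -18859*(-1/49377) = 18859/49377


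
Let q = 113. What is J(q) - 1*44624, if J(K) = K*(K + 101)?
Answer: -20442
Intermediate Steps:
J(K) = K*(101 + K)
J(q) - 1*44624 = 113*(101 + 113) - 1*44624 = 113*214 - 44624 = 24182 - 44624 = -20442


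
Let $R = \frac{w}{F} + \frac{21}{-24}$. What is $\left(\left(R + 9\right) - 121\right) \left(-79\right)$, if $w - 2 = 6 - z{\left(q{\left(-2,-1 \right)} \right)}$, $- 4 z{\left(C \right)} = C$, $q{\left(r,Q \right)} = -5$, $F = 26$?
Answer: $\frac{115656}{13} \approx 8896.6$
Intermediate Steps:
$z{\left(C \right)} = - \frac{C}{4}$
$w = \frac{27}{4}$ ($w = 2 + \left(6 - \left(- \frac{1}{4}\right) \left(-5\right)\right) = 2 + \left(6 - \frac{5}{4}\right) = 2 + \frac{19}{4} = \frac{27}{4} \approx 6.75$)
$R = - \frac{8}{13}$ ($R = \frac{27}{4 \cdot 26} + \frac{21}{-24} = \frac{27}{4} \cdot \frac{1}{26} + 21 \left(- \frac{1}{24}\right) = \frac{27}{104} - \frac{7}{8} = - \frac{8}{13} \approx -0.61539$)
$\left(\left(R + 9\right) - 121\right) \left(-79\right) = \left(\left(- \frac{8}{13} + 9\right) - 121\right) \left(-79\right) = \left(\frac{109}{13} - 121\right) \left(-79\right) = \left(- \frac{1464}{13}\right) \left(-79\right) = \frac{115656}{13}$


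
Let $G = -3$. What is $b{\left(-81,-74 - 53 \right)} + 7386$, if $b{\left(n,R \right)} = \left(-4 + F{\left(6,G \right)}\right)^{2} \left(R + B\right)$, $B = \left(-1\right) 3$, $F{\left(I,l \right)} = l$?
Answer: $1016$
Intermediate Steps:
$B = -3$
$b{\left(n,R \right)} = -147 + 49 R$ ($b{\left(n,R \right)} = \left(-4 - 3\right)^{2} \left(R - 3\right) = \left(-7\right)^{2} \left(-3 + R\right) = 49 \left(-3 + R\right) = -147 + 49 R$)
$b{\left(-81,-74 - 53 \right)} + 7386 = \left(-147 + 49 \left(-74 - 53\right)\right) + 7386 = \left(-147 + 49 \left(-127\right)\right) + 7386 = \left(-147 - 6223\right) + 7386 = -6370 + 7386 = 1016$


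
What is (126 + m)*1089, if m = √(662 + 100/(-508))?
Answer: 137214 + 1089*√10674223/127 ≈ 1.6523e+5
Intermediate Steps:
m = √10674223/127 (m = √(662 + 100*(-1/508)) = √(662 - 25/127) = √(84049/127) = √10674223/127 ≈ 25.726)
(126 + m)*1089 = (126 + √10674223/127)*1089 = 137214 + 1089*√10674223/127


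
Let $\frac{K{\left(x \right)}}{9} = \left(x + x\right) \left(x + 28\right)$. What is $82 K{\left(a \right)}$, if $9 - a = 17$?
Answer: $-236160$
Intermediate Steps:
$a = -8$ ($a = 9 - 17 = -8$)
$K{\left(x \right)} = 18 x \left(28 + x\right)$ ($K{\left(x \right)} = 9 \left(x + x\right) \left(x + 28\right) = 9 \cdot 2 x \left(28 + x\right) = 18 x \left(28 + x\right)$)
$82 K{\left(a \right)} = 82 \cdot 18 \left(-8\right) \left(28 - 8\right) = 82 \cdot 18 \left(-8\right) 20 = 82 \left(-2880\right) = -236160$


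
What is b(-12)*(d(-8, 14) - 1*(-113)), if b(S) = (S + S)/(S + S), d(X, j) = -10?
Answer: 103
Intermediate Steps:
b(S) = 1 (b(S) = (2*S)/((2*S)) = (2*S)*(1/(2*S)) = 1)
b(-12)*(d(-8, 14) - 1*(-113)) = 1*(-10 - 1*(-113)) = 1*(-10 + 113) = 1*103 = 103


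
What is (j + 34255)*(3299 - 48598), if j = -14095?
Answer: -913227840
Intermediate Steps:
(j + 34255)*(3299 - 48598) = (-14095 + 34255)*(3299 - 48598) = 20160*(-45299) = -913227840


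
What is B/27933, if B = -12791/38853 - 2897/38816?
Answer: -609052597/42126261434784 ≈ -1.4458e-5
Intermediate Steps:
B = -609052597/1508118048 (B = -12791*1/38853 - 2897*1/38816 = -12791/38853 - 2897/38816 = -609052597/1508118048 ≈ -0.40385)
B/27933 = -609052597/1508118048/27933 = -609052597/1508118048*1/27933 = -609052597/42126261434784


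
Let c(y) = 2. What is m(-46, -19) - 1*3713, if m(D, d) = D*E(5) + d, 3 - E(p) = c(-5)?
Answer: -3778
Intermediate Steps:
E(p) = 1 (E(p) = 3 - 1*2 = 3 - 2 = 1)
m(D, d) = D + d (m(D, d) = D*1 + d = D + d)
m(-46, -19) - 1*3713 = (-46 - 19) - 1*3713 = -65 - 3713 = -3778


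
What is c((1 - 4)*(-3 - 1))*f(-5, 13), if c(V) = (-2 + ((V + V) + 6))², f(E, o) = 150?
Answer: 117600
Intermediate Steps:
c(V) = (4 + 2*V)² (c(V) = (-2 + (2*V + 6))² = (-2 + (6 + 2*V))² = (4 + 2*V)²)
c((1 - 4)*(-3 - 1))*f(-5, 13) = (4*(2 + (1 - 4)*(-3 - 1))²)*150 = (4*(2 - 3*(-4))²)*150 = (4*(2 + 12)²)*150 = (4*14²)*150 = (4*196)*150 = 784*150 = 117600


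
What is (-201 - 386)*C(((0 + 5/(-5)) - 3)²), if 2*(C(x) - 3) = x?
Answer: -6457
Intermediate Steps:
C(x) = 3 + x/2
(-201 - 386)*C(((0 + 5/(-5)) - 3)²) = (-201 - 386)*(3 + ((0 + 5/(-5)) - 3)²/2) = -587*(3 + ((0 + 5*(-⅕)) - 3)²/2) = -587*(3 + ((0 - 1) - 3)²/2) = -587*(3 + (-1 - 3)²/2) = -587*(3 + (½)*(-4)²) = -587*(3 + (½)*16) = -587*(3 + 8) = -587*11 = -6457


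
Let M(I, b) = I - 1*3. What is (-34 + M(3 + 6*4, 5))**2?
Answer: 100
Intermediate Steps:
M(I, b) = -3 + I (M(I, b) = I - 3 = -3 + I)
(-34 + M(3 + 6*4, 5))**2 = (-34 + (-3 + (3 + 6*4)))**2 = (-34 + (-3 + (3 + 24)))**2 = (-34 + (-3 + 27))**2 = (-34 + 24)**2 = (-10)**2 = 100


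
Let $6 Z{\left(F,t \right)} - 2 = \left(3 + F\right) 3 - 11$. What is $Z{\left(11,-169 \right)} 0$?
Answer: $0$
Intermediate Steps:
$Z{\left(F,t \right)} = \frac{F}{2}$ ($Z{\left(F,t \right)} = \frac{1}{3} + \frac{\left(3 + F\right) 3 - 11}{6} = \frac{1}{3} + \frac{\left(9 + 3 F\right) - 11}{6} = \frac{1}{3} + \frac{-2 + 3 F}{6} = \frac{1}{3} + \left(- \frac{1}{3} + \frac{F}{2}\right) = \frac{F}{2}$)
$Z{\left(11,-169 \right)} 0 = \frac{1}{2} \cdot 11 \cdot 0 = \frac{11}{2} \cdot 0 = 0$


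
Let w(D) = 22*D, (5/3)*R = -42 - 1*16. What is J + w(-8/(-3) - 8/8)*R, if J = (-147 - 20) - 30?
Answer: -1473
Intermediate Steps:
R = -174/5 (R = 3*(-42 - 1*16)/5 = 3*(-42 - 16)/5 = (⅗)*(-58) = -174/5 ≈ -34.800)
J = -197 (J = -167 - 30 = -197)
J + w(-8/(-3) - 8/8)*R = -197 + (22*(-8/(-3) - 8/8))*(-174/5) = -197 + (22*(-8*(-⅓) - 8*⅛))*(-174/5) = -197 + (22*(8/3 - 1))*(-174/5) = -197 + (22*(5/3))*(-174/5) = -197 + (110/3)*(-174/5) = -197 - 1276 = -1473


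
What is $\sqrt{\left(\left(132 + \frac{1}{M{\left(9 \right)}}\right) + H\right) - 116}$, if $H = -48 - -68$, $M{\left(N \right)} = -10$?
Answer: $\frac{\sqrt{3590}}{10} \approx 5.9917$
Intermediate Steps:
$H = 20$ ($H = -48 + 68 = 20$)
$\sqrt{\left(\left(132 + \frac{1}{M{\left(9 \right)}}\right) + H\right) - 116} = \sqrt{\left(\left(132 + \frac{1}{-10}\right) + 20\right) - 116} = \sqrt{\left(\left(132 - \frac{1}{10}\right) + 20\right) - 116} = \sqrt{\left(\frac{1319}{10} + 20\right) - 116} = \sqrt{\frac{1519}{10} - 116} = \sqrt{\frac{359}{10}} = \frac{\sqrt{3590}}{10}$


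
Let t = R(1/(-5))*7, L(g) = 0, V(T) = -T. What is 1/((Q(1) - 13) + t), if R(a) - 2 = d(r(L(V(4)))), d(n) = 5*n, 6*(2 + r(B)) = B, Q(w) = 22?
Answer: -1/47 ≈ -0.021277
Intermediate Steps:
r(B) = -2 + B/6
R(a) = -8 (R(a) = 2 + 5*(-2 + (1/6)*0) = 2 + 5*(-2 + 0) = 2 + 5*(-2) = 2 - 10 = -8)
t = -56 (t = -8*7 = -56)
1/((Q(1) - 13) + t) = 1/((22 - 13) - 56) = 1/(9 - 56) = 1/(-47) = -1/47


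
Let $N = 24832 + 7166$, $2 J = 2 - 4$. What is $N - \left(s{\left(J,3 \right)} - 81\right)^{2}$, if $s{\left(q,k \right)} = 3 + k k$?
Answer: $27237$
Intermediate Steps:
$J = -1$ ($J = \frac{2 - 4}{2} = \frac{1}{2} \left(-2\right) = -1$)
$s{\left(q,k \right)} = 3 + k^{2}$
$N = 31998$
$N - \left(s{\left(J,3 \right)} - 81\right)^{2} = 31998 - \left(\left(3 + 3^{2}\right) - 81\right)^{2} = 31998 - \left(\left(3 + 9\right) - 81\right)^{2} = 31998 - \left(12 - 81\right)^{2} = 31998 - \left(-69\right)^{2} = 31998 - 4761 = 27237$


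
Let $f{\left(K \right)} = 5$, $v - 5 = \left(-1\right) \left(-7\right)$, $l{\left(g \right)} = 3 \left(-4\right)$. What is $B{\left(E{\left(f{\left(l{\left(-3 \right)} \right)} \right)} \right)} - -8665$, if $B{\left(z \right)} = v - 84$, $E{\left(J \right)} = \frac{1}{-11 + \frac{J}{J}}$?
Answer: $8593$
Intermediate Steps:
$l{\left(g \right)} = -12$
$v = 12$ ($v = 5 - -7 = 5 + 7 = 12$)
$E{\left(J \right)} = - \frac{1}{10}$ ($E{\left(J \right)} = \frac{1}{-11 + 1} = \frac{1}{-10} = - \frac{1}{10}$)
$B{\left(z \right)} = -72$ ($B{\left(z \right)} = 12 - 84 = -72$)
$B{\left(E{\left(f{\left(l{\left(-3 \right)} \right)} \right)} \right)} - -8665 = -72 - -8665 = -72 + 8665 = 8593$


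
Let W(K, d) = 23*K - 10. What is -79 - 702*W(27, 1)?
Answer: -429001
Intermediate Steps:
W(K, d) = -10 + 23*K
-79 - 702*W(27, 1) = -79 - 702*(-10 + 23*27) = -79 - 702*(-10 + 621) = -79 - 702*611 = -79 - 428922 = -429001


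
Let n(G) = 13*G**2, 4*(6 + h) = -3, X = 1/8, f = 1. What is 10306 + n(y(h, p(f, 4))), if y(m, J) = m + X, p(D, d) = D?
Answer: 696101/64 ≈ 10877.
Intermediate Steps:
X = 1/8 ≈ 0.12500
h = -27/4 (h = -6 + (1/4)*(-3) = -6 - 3/4 = -27/4 ≈ -6.7500)
y(m, J) = 1/8 + m (y(m, J) = m + 1/8 = 1/8 + m)
10306 + n(y(h, p(f, 4))) = 10306 + 13*(1/8 - 27/4)**2 = 10306 + 13*(-53/8)**2 = 10306 + 13*(2809/64) = 10306 + 36517/64 = 696101/64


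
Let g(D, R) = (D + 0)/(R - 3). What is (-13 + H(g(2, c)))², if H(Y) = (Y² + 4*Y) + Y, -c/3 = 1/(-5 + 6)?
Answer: 17161/81 ≈ 211.86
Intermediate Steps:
c = -3 (c = -3/(-5 + 6) = -3/1 = -3*1 = -3)
g(D, R) = D/(-3 + R)
H(Y) = Y² + 5*Y
(-13 + H(g(2, c)))² = (-13 + (2/(-3 - 3))*(5 + 2/(-3 - 3)))² = (-13 + (2/(-6))*(5 + 2/(-6)))² = (-13 + (2*(-⅙))*(5 + 2*(-⅙)))² = (-13 - (5 - ⅓)/3)² = (-13 - ⅓*14/3)² = (-13 - 14/9)² = (-131/9)² = 17161/81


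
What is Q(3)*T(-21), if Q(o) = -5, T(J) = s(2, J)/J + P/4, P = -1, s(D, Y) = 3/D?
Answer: 45/28 ≈ 1.6071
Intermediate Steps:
T(J) = -¼ + 3/(2*J) (T(J) = (3/2)/J - 1/4 = (3*(½))/J - 1*¼ = 3/(2*J) - ¼ = -¼ + 3/(2*J))
Q(3)*T(-21) = -5*(6 - 1*(-21))/(4*(-21)) = -5*(-1)*(6 + 21)/(4*21) = -5*(-1)*27/(4*21) = -5*(-9/28) = 45/28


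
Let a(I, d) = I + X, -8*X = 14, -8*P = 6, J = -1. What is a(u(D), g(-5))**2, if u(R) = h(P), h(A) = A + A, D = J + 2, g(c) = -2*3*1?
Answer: 169/16 ≈ 10.563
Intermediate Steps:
g(c) = -6 (g(c) = -6*1 = -6)
P = -3/4 (P = -1/8*6 = -3/4 ≈ -0.75000)
D = 1 (D = -1 + 2 = 1)
h(A) = 2*A
u(R) = -3/2 (u(R) = 2*(-3/4) = -3/2)
X = -7/4 (X = -1/8*14 = -7/4 ≈ -1.7500)
a(I, d) = -7/4 + I (a(I, d) = I - 7/4 = -7/4 + I)
a(u(D), g(-5))**2 = (-7/4 - 3/2)**2 = (-13/4)**2 = 169/16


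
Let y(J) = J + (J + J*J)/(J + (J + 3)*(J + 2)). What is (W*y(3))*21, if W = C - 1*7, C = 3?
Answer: -3108/11 ≈ -282.55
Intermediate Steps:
y(J) = J + (J + J²)/(J + (2 + J)*(3 + J)) (y(J) = J + (J + J²)/(J + (3 + J)*(2 + J)) = J + (J + J²)/(J + (2 + J)*(3 + J)))
W = -4 (W = 3 - 1*7 = 3 - 7 = -4)
(W*y(3))*21 = -12*(7 + 3² + 7*3)/(6 + 3² + 6*3)*21 = -12*(7 + 9 + 21)/(6 + 9 + 18)*21 = -12*37/33*21 = -4*37/11*21 = -148/11*21 = -3108/11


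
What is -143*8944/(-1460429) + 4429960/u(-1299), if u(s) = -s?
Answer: 6471303463448/1897097271 ≈ 3411.2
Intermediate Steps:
-143*8944/(-1460429) + 4429960/u(-1299) = -143*8944/(-1460429) + 4429960/((-1*(-1299))) = -1278992*(-1/1460429) + 4429960/1299 = 1278992/1460429 + 4429960*(1/1299) = 1278992/1460429 + 4429960/1299 = 6471303463448/1897097271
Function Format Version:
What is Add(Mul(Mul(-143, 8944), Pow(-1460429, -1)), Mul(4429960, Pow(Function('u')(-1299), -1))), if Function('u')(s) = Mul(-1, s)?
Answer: Rational(6471303463448, 1897097271) ≈ 3411.2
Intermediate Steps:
Add(Mul(Mul(-143, 8944), Pow(-1460429, -1)), Mul(4429960, Pow(Function('u')(-1299), -1))) = Add(Mul(Mul(-143, 8944), Pow(-1460429, -1)), Mul(4429960, Pow(Mul(-1, -1299), -1))) = Add(Mul(-1278992, Rational(-1, 1460429)), Mul(4429960, Pow(1299, -1))) = Add(Rational(1278992, 1460429), Mul(4429960, Rational(1, 1299))) = Add(Rational(1278992, 1460429), Rational(4429960, 1299)) = Rational(6471303463448, 1897097271)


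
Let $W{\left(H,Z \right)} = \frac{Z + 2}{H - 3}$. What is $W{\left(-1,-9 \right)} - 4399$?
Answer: $- \frac{17589}{4} \approx -4397.3$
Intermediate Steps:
$W{\left(H,Z \right)} = \frac{2 + Z}{-3 + H}$
$W{\left(-1,-9 \right)} - 4399 = \frac{2 - 9}{-3 - 1} - 4399 = \frac{1}{-4} \left(-7\right) - 4399 = \left(- \frac{1}{4}\right) \left(-7\right) - 4399 = \frac{7}{4} - 4399 = - \frac{17589}{4}$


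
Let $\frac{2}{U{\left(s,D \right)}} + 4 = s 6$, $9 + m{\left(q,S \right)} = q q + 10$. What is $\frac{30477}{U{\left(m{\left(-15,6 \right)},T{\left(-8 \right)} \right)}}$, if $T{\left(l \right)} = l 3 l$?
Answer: $20602452$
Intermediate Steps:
$m{\left(q,S \right)} = 1 + q^{2}$ ($m{\left(q,S \right)} = -9 + \left(q q + 10\right) = -9 + \left(q^{2} + 10\right) = -9 + \left(10 + q^{2}\right) = 1 + q^{2}$)
$T{\left(l \right)} = 3 l^{2}$ ($T{\left(l \right)} = 3 l l = 3 l^{2}$)
$U{\left(s,D \right)} = \frac{2}{-4 + 6 s}$ ($U{\left(s,D \right)} = \frac{2}{-4 + s 6} = \frac{2}{-4 + 6 s}$)
$\frac{30477}{U{\left(m{\left(-15,6 \right)},T{\left(-8 \right)} \right)}} = \frac{30477}{\frac{1}{-2 + 3 \left(1 + \left(-15\right)^{2}\right)}} = \frac{30477}{\frac{1}{-2 + 3 \left(1 + 225\right)}} = \frac{30477}{\frac{1}{-2 + 3 \cdot 226}} = \frac{30477}{\frac{1}{-2 + 678}} = \frac{30477}{\frac{1}{676}} = 30477 \frac{1}{\frac{1}{676}} = 30477 \cdot 676 = 20602452$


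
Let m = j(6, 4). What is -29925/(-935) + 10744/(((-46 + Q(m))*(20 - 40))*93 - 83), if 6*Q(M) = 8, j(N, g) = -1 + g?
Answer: 498746173/15520439 ≈ 32.135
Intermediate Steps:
m = 3 (m = -1 + 4 = 3)
Q(M) = 4/3 (Q(M) = (1/6)*8 = 4/3)
-29925/(-935) + 10744/(((-46 + Q(m))*(20 - 40))*93 - 83) = -29925/(-935) + 10744/(((-46 + 4/3)*(20 - 40))*93 - 83) = -29925*(-1/935) + 10744/(-134/3*(-20)*93 - 83) = 5985/187 + 10744/((2680/3)*93 - 83) = 5985/187 + 10744/(83080 - 83) = 5985/187 + 10744/82997 = 498746173/15520439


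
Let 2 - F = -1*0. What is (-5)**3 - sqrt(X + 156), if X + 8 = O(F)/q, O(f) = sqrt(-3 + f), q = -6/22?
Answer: -125 - sqrt(1332 - 33*I)/3 ≈ -137.17 + 0.15069*I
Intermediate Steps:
F = 2 (F = 2 - (-1)*0 = 2 - 1*0 = 2 + 0 = 2)
q = -3/11 (q = -6*1/22 = -3/11 ≈ -0.27273)
X = -8 - 11*I/3 (X = -8 + sqrt(-3 + 2)/(-3/11) = -8 + sqrt(-1)*(-11/3) = -8 + I*(-11/3) = -8 - 11*I/3 ≈ -8.0 - 3.6667*I)
(-5)**3 - sqrt(X + 156) = (-5)**3 - sqrt((-8 - 11*I/3) + 156) = -125 - sqrt(148 - 11*I/3)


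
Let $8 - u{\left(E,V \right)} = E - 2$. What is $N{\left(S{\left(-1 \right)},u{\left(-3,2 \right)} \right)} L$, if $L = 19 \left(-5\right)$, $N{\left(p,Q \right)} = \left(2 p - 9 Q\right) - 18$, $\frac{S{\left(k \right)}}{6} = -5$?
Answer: $18525$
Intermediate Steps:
$u{\left(E,V \right)} = 10 - E$ ($u{\left(E,V \right)} = 8 - \left(E - 2\right) = 8 - \left(-2 + E\right) = 10 - E$)
$S{\left(k \right)} = -30$ ($S{\left(k \right)} = 6 \left(-5\right) = -30$)
$N{\left(p,Q \right)} = -18 - 9 Q + 2 p$ ($N{\left(p,Q \right)} = \left(- 9 Q + 2 p\right) - 18 = -18 - 9 Q + 2 p$)
$L = -95$
$N{\left(S{\left(-1 \right)},u{\left(-3,2 \right)} \right)} L = \left(-18 - 9 \left(10 - -3\right) + 2 \left(-30\right)\right) \left(-95\right) = \left(-18 - 9 \left(10 + 3\right) - 60\right) \left(-95\right) = \left(-18 - 117 - 60\right) \left(-95\right) = \left(-195\right) \left(-95\right) = 18525$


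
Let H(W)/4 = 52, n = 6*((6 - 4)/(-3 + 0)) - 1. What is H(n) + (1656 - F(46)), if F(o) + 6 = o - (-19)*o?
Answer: 950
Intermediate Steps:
n = -5 (n = 6*(2/(-3)) - 1 = 6*(2*(-1/3)) - 1 = 6*(-2/3) - 1 = -4 - 1 = -5)
F(o) = -6 + 20*o (F(o) = -6 + (o - (-19)*o) = -6 + (o + 19*o) = -6 + 20*o)
H(W) = 208 (H(W) = 4*52 = 208)
H(n) + (1656 - F(46)) = 208 + (1656 - (-6 + 20*46)) = 208 + (1656 - (-6 + 920)) = 208 + (1656 - 1*914) = 208 + (1656 - 914) = 208 + 742 = 950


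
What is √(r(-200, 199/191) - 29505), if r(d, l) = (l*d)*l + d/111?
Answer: I*√13360372903905/21201 ≈ 172.41*I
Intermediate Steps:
r(d, l) = d/111 + d*l² (r(d, l) = (d*l)*l + d*(1/111) = d*l² + d/111 = d/111 + d*l²)
√(r(-200, 199/191) - 29505) = √(-200*(1/111 + (199/191)²) - 29505) = √(-200*(1/111 + 39601/36481) - 29505) = √(-200*4432192/4049391 - 29505) = √(-886438400/4049391 - 29505) = √(-120363719855/4049391) = I*√13360372903905/21201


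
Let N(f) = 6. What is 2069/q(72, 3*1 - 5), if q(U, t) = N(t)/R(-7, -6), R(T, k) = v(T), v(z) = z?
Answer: -14483/6 ≈ -2413.8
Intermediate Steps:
R(T, k) = T
q(U, t) = -6/7 (q(U, t) = 6/(-7) = 6*(-⅐) = -6/7)
2069/q(72, 3*1 - 5) = 2069/(-6/7) = 2069*(-7/6) = -14483/6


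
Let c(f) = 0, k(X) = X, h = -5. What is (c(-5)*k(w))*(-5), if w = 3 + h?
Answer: 0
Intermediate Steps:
w = -2 (w = 3 - 5 = -2)
(c(-5)*k(w))*(-5) = (0*(-2))*(-5) = 0*(-5) = 0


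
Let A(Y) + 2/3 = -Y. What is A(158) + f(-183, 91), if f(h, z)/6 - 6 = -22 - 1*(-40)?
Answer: -44/3 ≈ -14.667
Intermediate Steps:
f(h, z) = 144 (f(h, z) = 36 + 6*(-22 - 1*(-40)) = 36 + 6*(-22 + 40) = 36 + 6*18 = 36 + 108 = 144)
A(Y) = -⅔ - Y
A(158) + f(-183, 91) = (-⅔ - 1*158) + 144 = (-⅔ - 158) + 144 = -476/3 + 144 = -44/3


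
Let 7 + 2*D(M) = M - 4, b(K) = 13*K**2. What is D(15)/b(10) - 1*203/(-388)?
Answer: 66169/126100 ≈ 0.52473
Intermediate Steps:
D(M) = -11/2 + M/2 (D(M) = -7/2 + (M - 4)/2 = -7/2 + (-4 + M)/2 = -7/2 + (-2 + M/2) = -11/2 + M/2)
D(15)/b(10) - 1*203/(-388) = (-11/2 + (1/2)*15)/((13*10**2)) - 1*203/(-388) = (-11/2 + 15/2)/((13*100)) - 203*(-1/388) = 2/1300 + 203/388 = 2*(1/1300) + 203/388 = 1/650 + 203/388 = 66169/126100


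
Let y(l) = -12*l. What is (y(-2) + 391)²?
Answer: 172225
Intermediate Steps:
(y(-2) + 391)² = (-12*(-2) + 391)² = (24 + 391)² = 415² = 172225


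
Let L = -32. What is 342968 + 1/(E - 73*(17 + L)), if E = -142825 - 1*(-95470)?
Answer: 15865699679/46260 ≈ 3.4297e+5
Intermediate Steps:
E = -47355 (E = -142825 + 95470 = -47355)
342968 + 1/(E - 73*(17 + L)) = 342968 + 1/(-47355 - 73*(17 - 32)) = 342968 + 1/(-47355 - 73*(-15)) = 342968 + 1/(-47355 + 1095) = 342968 + 1/(-46260) = 342968 - 1/46260 = 15865699679/46260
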